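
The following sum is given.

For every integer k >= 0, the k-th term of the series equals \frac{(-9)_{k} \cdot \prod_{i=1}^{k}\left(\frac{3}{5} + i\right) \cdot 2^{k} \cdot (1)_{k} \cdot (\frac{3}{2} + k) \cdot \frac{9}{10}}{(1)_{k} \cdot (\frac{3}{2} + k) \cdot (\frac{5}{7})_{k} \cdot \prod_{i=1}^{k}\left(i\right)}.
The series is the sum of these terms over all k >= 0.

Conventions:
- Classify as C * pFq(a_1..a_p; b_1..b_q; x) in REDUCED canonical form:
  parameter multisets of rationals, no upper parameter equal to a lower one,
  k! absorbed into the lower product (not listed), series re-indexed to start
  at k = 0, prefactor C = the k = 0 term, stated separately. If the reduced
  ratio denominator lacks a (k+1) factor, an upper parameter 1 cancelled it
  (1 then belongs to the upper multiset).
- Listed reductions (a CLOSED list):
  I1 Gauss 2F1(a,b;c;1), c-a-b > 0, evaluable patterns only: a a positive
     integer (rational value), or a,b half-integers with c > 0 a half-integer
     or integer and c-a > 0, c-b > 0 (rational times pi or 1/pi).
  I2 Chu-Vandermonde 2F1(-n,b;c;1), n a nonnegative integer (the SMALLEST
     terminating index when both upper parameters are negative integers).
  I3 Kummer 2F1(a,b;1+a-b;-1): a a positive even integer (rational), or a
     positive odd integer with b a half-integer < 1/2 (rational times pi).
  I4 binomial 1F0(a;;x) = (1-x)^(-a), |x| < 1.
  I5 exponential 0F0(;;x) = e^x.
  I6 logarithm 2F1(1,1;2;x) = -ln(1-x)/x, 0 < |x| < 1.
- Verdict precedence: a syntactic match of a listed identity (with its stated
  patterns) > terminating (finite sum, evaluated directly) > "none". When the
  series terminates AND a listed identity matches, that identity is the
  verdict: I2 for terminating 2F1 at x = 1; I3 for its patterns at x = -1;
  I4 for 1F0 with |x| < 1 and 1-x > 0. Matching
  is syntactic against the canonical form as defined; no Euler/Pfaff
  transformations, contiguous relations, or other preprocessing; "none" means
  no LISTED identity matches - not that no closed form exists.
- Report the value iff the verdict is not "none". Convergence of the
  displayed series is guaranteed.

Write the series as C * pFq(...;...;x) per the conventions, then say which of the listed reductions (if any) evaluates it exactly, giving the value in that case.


Reduced: x = 2, 2F1, upper = {-9, \frac{8}{5}}, lower = {\frac{5}{7}}, C = \frac{9}{10}. Verdict: terminating at k = 9: the factor (-9)_k kills every later term; summing the 10 survivors is exact. Exact value: -\frac{5035526179481409}{292579589843750}.

The tell: from the first term \frac{9}{10}: the parameter 1 appears in both the upper and lower lists and cancels (alongside the other common factor).
Consecutive-term ratio: r(k) = 2 * (k-9) (k+\frac{8}{5}) / [(k+\frac{5}{7}) (k+1)] - rational in k, leading ratio 2; with t_0 = \frac{9}{10}, classification follows.


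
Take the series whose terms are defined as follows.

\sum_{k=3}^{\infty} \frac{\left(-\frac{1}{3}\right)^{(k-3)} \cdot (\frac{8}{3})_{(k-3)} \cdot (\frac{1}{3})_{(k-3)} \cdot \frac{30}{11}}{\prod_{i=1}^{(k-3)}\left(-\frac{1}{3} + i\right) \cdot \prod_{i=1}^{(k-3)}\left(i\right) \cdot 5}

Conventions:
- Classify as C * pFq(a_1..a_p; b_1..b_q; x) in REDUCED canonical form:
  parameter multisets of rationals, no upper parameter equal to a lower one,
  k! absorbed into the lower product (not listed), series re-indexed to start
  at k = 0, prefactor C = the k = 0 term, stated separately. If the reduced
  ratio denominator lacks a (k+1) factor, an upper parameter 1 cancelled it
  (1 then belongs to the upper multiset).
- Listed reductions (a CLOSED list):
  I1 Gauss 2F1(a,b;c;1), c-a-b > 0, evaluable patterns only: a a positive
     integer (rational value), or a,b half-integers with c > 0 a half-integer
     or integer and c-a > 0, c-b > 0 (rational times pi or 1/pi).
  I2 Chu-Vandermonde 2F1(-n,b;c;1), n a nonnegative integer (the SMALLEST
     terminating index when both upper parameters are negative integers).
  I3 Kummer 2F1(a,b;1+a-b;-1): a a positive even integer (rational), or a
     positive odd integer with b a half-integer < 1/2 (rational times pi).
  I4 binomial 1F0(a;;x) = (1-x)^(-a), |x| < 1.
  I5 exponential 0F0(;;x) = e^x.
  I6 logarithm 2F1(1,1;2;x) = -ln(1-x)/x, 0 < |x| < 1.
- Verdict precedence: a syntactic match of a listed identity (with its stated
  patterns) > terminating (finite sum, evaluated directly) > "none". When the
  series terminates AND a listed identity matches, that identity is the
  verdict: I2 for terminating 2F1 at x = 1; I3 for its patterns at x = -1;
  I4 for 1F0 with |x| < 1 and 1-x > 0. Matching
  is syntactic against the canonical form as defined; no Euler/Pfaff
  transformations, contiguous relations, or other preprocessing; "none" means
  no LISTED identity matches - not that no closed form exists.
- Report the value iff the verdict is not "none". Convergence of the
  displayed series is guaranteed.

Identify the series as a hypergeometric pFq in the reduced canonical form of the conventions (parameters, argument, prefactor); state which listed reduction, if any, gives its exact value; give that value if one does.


x = -\frac{1}{3} here; the reduced form reads 2F1, upper {\frac{1}{3}, \frac{8}{3}}, lower {\frac{2}{3}}, C = \frac{6}{11}. Verdict: none. A 2F1 with upper {\frac{1}{3}, \frac{8}{3}} fits none of I1-I6 at x = -\frac{1}{3}; the sum runs forever.

Structural cue: x = -\frac{1}{3} and the product of the first k integers (prefactor 6/11) is k!.
Consecutive-term ratio: r(k) = -\frac{1}{3} * (k+\frac{1}{3}) (k+\frac{8}{3}) / [(k+\frac{2}{3}) (k+1)] - rational in k, leading ratio -\frac{1}{3}; with t_0 = \frac{6}{11}, classification follows.


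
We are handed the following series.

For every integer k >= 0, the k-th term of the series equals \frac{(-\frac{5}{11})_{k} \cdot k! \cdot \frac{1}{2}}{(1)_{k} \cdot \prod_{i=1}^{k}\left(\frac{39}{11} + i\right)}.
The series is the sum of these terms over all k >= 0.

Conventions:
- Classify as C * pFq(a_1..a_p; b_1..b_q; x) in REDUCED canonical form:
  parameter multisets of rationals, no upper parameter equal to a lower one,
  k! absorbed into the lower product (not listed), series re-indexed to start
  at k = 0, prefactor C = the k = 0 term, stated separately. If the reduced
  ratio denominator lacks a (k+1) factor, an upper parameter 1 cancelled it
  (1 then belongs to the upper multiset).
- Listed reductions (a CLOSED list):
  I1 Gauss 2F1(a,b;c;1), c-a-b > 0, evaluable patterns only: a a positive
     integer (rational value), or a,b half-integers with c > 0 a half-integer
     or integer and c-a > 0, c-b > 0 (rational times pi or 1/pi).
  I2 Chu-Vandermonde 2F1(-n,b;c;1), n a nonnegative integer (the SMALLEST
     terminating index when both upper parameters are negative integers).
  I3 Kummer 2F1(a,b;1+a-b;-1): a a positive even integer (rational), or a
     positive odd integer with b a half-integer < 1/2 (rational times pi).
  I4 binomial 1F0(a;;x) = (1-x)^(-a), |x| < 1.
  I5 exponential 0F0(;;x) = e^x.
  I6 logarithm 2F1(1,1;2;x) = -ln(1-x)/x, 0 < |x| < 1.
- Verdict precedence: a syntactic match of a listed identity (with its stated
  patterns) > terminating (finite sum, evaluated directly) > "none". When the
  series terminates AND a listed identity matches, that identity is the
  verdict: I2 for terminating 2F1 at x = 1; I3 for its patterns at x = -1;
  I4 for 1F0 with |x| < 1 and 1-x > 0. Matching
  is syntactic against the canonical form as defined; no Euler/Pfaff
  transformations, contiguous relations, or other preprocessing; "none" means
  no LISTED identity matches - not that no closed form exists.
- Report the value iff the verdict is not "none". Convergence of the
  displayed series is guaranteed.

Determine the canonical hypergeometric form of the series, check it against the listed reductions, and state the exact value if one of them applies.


Reduced: x = 1, 2F1, upper = {-\frac{5}{11}, 1}, lower = {\frac{50}{11}}, C = \frac{1}{2}. Verdict: Gauss's theorem (I1) fires (x = 1: the Gamma ratio telescopes since c-a-b = 4 > 0 and a = 1 in Z>0). Exact value: \frac{39}{88}.

The tell: x = 1 and the lower running product (prefactor 1/2) is a rising factorial.
Consecutive-term ratio: r(k) = 1 * (k-\frac{5}{11}) (k+1) / [(k+\frac{50}{11}) (k+1)] ; factor over Q: parameters, x = 1, and C = \frac{1}{2}.


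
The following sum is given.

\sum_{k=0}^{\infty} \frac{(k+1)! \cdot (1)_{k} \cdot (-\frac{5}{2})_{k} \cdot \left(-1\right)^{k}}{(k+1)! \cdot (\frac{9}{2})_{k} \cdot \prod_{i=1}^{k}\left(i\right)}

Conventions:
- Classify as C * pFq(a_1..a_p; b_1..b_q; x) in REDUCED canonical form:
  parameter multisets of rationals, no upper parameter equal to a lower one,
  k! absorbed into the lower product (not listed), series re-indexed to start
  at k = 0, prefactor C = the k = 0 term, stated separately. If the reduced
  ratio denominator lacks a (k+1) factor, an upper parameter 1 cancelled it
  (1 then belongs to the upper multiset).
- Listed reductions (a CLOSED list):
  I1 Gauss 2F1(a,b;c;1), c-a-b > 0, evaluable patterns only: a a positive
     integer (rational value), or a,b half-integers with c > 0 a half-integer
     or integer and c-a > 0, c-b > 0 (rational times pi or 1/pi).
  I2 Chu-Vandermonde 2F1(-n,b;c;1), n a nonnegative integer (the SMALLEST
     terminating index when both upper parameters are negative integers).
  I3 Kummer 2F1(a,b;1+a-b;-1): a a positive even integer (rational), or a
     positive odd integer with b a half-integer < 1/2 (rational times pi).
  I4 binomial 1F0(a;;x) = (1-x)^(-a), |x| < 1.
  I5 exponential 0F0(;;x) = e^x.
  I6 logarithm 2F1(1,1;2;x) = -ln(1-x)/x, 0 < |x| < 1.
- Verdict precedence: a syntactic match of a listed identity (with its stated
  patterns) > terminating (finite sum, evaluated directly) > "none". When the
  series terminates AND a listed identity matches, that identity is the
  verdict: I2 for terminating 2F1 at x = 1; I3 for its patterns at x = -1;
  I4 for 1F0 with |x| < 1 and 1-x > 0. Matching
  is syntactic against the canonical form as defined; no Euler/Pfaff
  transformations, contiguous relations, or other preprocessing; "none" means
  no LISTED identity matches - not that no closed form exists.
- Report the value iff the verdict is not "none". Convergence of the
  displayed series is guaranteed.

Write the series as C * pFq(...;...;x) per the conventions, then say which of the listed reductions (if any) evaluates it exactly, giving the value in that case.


Reduced: x = -1, 2F1, upper = {-\frac{5}{2}, 1}, lower = {\frac{9}{2}}, C = 1. Verdict: Kummer (I3) applies (x = -1; c = \frac{9}{2} equals 1+a-b for upper {-\frac{5}{2}, 1}: listed pattern). Its exact value is \frac{35}{64} \cdot \pi.

Key observation: t_0 being 1, the parameter 2 appears in both the upper and lower lists and cancels.
Adjacent-term ratio: r(k) = -1 * (k-\frac{5}{2}) (k+1) / [(k+\frac{9}{2}) (k+1)] - rational in k. x = -1; t_0 = 1; negate the roots.


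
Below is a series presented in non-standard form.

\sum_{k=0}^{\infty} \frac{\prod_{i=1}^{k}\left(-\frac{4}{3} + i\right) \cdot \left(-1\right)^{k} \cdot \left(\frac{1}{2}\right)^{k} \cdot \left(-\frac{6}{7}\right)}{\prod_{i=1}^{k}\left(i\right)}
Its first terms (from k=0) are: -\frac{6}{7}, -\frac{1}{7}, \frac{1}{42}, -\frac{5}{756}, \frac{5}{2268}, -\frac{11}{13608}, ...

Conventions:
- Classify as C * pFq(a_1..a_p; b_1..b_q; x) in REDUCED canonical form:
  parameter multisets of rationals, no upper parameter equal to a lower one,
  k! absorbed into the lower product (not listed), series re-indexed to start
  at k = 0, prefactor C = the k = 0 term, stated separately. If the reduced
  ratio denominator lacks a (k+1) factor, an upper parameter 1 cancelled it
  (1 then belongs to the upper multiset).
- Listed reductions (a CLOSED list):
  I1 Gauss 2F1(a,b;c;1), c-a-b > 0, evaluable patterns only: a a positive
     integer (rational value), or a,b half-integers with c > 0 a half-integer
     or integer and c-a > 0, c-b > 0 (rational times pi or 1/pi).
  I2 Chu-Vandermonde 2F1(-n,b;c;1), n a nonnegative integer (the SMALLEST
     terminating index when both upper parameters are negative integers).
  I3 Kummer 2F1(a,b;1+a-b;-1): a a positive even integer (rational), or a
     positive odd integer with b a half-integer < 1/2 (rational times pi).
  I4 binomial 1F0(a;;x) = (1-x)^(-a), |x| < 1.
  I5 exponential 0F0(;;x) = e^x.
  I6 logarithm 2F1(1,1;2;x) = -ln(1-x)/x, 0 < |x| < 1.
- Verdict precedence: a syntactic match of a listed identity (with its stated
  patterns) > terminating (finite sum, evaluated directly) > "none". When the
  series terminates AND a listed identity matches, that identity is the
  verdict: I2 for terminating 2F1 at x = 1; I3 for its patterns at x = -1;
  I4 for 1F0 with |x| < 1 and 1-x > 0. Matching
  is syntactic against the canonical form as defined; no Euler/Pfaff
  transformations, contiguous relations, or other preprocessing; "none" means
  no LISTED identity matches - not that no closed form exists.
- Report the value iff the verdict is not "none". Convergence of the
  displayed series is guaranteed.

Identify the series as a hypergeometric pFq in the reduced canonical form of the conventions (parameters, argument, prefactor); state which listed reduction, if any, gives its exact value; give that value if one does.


This is -\frac{6}{7} * 1F0(-\frac{1}{3}; -; -\frac{1}{2}) in reduced canonical form. Verdict: the I4 binomial reduction applies (the 1F0 binomial series: exponent 1/3, x = -\frac{1}{2}). Sum: \left(-\frac{6}{7}\right) \cdot \left(\frac{3}{2}\right)^{\frac{1}{3}}.

The tell: t_0 = -\frac{6}{7} here, and the (-1)^k factor (prefactor -6/7) folds into the argument's sign.
Consecutive-term ratio: r(k) = -\frac{1}{2} * (k-\frac{1}{3}) / [(k+1)] ; factor over Q: parameters, x = -\frac{1}{2}, and C = -\frac{6}{7}.


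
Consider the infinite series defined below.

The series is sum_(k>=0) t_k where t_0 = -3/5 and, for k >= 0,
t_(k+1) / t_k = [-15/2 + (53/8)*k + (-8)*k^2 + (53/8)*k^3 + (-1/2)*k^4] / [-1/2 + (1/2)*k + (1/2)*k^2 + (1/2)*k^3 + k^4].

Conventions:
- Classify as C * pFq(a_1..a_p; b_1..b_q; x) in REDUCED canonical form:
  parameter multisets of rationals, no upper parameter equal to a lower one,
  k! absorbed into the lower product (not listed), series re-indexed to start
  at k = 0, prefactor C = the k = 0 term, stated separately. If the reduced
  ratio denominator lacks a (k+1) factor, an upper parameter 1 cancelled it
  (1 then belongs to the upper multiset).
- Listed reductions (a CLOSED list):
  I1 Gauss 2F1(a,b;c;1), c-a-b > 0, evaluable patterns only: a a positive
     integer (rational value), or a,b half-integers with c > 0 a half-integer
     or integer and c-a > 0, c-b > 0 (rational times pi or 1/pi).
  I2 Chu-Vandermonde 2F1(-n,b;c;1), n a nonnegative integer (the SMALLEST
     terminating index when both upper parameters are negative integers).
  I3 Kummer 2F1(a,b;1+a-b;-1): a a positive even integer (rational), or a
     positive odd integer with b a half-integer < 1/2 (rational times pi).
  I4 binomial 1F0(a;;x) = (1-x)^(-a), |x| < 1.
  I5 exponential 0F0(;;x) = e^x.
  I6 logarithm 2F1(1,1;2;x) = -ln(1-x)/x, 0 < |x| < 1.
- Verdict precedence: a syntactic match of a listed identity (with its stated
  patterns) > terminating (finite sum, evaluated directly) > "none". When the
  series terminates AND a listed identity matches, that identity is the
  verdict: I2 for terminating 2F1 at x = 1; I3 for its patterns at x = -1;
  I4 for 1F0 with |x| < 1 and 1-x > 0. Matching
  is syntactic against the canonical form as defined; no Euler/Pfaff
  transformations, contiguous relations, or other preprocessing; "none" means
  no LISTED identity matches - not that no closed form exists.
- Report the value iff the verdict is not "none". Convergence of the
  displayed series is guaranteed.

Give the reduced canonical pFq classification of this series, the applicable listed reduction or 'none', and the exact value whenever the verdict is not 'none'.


Prefactor -3/5, argument -1/2: 2F1 with upper {-12, -5/4} over lower {-1/2}. Verdict: terminating. With -12 upstairs the series is a 13-term polynomial sum; evaluated term by term. Its exact value is 556635837249/18538823680.

The tell: with t_0 = -3/5, cancel k^2 + 1 from the displayed ratio first; then C = -3/5, x = -1/2.
Ratio: r(k) = (-1/2) * (k-12) (k-5/4) / [(k-1/2) (k+1)] - rational; roots negated = parameters, x = (-1/2), C = -3/5.


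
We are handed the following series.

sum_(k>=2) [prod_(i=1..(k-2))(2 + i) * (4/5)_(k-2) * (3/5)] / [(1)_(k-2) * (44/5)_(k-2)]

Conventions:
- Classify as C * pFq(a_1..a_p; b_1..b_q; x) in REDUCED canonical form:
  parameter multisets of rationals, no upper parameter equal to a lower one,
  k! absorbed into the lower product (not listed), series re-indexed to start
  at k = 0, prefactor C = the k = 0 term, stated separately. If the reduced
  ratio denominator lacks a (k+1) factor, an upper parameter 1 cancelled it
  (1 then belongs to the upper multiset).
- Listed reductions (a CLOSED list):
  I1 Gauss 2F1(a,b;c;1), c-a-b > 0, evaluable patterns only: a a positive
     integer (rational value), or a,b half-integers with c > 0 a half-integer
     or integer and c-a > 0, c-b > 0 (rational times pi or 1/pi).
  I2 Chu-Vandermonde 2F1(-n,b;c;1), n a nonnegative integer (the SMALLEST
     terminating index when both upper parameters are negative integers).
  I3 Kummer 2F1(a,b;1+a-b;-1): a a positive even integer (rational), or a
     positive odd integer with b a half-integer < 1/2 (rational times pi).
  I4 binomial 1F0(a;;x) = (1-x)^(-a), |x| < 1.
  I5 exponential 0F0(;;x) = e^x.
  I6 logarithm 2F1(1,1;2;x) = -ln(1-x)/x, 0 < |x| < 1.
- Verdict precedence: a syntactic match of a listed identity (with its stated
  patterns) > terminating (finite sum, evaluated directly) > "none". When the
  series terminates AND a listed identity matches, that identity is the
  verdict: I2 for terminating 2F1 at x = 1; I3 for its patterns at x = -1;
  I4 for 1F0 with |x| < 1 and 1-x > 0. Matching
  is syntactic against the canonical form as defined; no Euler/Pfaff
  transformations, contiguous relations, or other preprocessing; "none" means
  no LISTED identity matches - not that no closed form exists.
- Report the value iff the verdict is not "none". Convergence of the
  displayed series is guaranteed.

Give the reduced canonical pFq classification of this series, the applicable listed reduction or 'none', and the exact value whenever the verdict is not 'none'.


Canonical form: C = 3/5 times 2F1 with upper {4/5, 3}, lower {44/5}, x = 1. Verdict: Gauss (I1, integer-parameter pattern) fires (x = 1: the Gamma ratio telescopes since c-a-b = 5 > 0 and a = 3 in Z>0). Value: 19227/21875.

First insight: t_0 = 3/5 here, and (1)_k (C = 3/5, x = 1) is k! itself.
Adjacent-term ratio: r(k) = 1 * (k+4/5) (k+3) / [(k+44/5) (k+1)] ; factor over Q: parameters, x = 1, and C = 3/5.


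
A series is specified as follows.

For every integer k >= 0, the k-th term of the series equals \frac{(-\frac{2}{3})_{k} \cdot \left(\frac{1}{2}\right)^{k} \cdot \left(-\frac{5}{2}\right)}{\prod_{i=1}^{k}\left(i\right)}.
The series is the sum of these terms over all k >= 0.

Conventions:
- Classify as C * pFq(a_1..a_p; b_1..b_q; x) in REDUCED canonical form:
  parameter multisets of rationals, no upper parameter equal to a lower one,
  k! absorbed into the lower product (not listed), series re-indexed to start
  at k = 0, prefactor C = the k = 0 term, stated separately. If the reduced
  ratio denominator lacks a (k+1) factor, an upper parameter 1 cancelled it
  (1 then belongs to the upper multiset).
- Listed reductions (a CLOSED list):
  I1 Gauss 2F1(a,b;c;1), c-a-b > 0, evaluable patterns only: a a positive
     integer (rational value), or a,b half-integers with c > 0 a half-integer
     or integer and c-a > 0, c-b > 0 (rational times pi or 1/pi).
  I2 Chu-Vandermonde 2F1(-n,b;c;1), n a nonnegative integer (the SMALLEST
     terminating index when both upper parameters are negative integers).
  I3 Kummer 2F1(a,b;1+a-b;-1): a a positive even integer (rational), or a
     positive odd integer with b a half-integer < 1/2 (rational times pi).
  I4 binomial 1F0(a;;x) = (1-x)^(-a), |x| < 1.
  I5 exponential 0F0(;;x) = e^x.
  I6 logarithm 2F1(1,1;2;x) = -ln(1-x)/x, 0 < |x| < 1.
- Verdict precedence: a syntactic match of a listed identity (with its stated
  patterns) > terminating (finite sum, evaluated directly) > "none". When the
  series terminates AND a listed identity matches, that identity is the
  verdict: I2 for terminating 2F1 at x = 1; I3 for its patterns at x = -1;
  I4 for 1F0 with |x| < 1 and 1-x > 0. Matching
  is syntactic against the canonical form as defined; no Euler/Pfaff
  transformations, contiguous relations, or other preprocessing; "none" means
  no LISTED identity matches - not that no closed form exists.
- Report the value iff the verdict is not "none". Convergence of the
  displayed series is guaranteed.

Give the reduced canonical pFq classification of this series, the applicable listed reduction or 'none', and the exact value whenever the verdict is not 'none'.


x = \frac{1}{2} here; the reduced form reads 1F0, upper {-\frac{2}{3}}, lower {-}, C = -\frac{5}{2}. Verdict: the binomial series (I4) matches (the 1F0 binomial series: exponent 2/3, x = \frac{1}{2}). Exact value: \left(-\frac{5}{2}\right) \cdot \left(\frac{1}{2}\right)^{\frac{2}{3}}.

Key step: with t_0 = -\frac{5}{2}, the product of the first k integers (prefactor -5/2) is k!.
Term ratio: r(k) = \frac{1}{2} * (k-\frac{2}{3}) / [(k+1)] - poly over poly, x = \frac{1}{2} from leading terms; C = -\frac{5}{2} at k = 0.


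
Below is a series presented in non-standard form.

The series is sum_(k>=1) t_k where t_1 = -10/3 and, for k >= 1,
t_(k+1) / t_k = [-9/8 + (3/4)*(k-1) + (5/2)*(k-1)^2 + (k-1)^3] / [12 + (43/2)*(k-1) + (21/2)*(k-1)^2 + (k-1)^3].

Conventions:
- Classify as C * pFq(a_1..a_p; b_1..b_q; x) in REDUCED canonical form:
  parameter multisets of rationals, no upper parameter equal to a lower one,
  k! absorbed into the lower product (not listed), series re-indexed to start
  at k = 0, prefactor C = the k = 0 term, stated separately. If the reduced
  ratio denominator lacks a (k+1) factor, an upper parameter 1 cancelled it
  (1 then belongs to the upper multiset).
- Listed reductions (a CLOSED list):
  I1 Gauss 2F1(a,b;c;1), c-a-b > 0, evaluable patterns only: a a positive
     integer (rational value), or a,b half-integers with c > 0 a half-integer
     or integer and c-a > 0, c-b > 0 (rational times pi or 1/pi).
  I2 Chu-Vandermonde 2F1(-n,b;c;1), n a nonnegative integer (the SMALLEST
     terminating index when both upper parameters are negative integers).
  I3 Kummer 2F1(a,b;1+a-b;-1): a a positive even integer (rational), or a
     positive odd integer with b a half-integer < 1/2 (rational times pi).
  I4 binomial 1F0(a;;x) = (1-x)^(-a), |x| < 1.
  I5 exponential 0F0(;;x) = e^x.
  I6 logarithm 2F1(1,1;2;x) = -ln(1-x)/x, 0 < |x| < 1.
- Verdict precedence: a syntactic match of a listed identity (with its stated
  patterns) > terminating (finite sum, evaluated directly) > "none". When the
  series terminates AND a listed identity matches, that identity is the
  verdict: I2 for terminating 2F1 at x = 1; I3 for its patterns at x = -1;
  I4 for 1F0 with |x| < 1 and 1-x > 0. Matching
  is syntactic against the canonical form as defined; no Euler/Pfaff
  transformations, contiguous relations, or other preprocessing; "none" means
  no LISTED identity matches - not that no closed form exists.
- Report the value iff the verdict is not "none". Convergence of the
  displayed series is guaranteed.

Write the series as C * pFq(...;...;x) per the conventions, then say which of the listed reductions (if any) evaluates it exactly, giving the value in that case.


x = 1 here; the reduced form reads 2F1, upper {-1/2, 3/2}, lower {8}, C = -10/3. Verdict: Gauss's theorem I1 (half-integer case) fires (x = 1; upper {-1/2, 3/2} half-integers, c = 8 in the evaluable pattern). Sum: (-8388608/891891) / pi.

Key step: x = 1 and factor the ratio over Q (prefactor -10/3): negated roots = parameters.
Term ratio: r(k) = 1 * (k-1/2) (k+3/2) / [(k+8) (k+1)] - poly over poly, x = 1 from leading terms; C = -10/3 at k = 0.


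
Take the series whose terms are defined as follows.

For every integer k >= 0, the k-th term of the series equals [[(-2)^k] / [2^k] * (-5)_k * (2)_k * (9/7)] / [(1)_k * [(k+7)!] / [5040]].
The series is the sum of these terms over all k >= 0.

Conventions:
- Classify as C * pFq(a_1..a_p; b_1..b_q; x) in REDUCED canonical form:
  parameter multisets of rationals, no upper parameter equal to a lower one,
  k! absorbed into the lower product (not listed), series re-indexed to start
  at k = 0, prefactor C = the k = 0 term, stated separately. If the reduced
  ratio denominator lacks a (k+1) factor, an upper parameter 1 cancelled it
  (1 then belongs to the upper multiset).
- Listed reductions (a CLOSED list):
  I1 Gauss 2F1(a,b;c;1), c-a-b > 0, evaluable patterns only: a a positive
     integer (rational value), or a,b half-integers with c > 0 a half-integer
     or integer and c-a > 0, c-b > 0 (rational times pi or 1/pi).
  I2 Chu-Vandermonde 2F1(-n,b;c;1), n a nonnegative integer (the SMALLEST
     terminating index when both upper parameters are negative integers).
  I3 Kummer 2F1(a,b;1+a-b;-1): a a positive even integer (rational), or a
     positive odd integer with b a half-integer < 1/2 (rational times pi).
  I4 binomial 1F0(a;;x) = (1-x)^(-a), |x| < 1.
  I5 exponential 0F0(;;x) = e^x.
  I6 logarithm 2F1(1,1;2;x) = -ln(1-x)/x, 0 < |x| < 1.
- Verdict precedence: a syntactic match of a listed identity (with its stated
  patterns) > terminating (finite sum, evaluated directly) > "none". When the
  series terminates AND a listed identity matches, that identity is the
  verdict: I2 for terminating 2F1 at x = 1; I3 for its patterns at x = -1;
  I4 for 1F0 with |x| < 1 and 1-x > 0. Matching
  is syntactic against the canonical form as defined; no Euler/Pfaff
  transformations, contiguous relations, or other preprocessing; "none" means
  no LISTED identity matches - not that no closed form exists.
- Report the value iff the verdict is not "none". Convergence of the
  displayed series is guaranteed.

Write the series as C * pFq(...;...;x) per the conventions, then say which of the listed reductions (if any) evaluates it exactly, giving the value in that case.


Classification (C = 9/7): 2F1 with upper {-5, 2}, lower {8}, argument x = -1. Verdict at x = -1: Kummer's theorem (I3) matches (x = -1; c = 8 equals 1+a-b for upper {-5, 2}: listed pattern). Value: 9/2.

Key observation: with t_0 = 9/7, the denominator's factorial ratio (C = 9/7) is a lower Pochhammer.
Ratio: r(k) = (-1) * (k-5) (k+2) / [(k+8) (k+1)] - rational in k, leading ratio (-1); with t_0 = 9/7, classification follows.


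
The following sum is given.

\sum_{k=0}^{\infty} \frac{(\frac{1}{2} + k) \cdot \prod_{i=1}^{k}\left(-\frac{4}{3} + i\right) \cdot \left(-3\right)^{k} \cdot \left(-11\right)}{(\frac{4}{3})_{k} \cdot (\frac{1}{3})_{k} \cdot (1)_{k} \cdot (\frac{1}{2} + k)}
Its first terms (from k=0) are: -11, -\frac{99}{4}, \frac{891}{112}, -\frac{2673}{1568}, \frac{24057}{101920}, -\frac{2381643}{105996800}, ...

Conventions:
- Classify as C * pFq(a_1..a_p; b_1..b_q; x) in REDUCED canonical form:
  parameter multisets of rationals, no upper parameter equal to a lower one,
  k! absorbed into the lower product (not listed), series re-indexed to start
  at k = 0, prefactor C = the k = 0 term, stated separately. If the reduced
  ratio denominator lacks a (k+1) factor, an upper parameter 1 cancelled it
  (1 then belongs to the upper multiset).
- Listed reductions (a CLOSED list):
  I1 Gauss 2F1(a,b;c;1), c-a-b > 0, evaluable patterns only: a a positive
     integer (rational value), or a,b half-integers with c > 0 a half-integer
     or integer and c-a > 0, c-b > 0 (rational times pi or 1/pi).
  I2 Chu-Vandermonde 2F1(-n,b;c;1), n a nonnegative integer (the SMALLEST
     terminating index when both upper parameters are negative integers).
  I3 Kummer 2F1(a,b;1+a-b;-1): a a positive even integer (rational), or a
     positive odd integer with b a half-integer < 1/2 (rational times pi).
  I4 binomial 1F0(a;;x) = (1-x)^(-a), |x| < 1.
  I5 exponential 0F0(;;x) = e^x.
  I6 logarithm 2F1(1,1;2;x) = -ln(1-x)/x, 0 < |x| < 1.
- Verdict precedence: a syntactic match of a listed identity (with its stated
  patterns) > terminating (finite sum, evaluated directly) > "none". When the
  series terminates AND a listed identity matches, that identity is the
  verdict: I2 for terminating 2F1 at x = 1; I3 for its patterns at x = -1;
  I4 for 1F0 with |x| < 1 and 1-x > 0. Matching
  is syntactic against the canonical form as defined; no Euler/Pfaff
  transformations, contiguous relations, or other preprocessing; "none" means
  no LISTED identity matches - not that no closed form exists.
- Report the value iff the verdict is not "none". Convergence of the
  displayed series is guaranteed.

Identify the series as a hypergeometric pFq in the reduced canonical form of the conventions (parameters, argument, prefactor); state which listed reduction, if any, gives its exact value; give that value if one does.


This is -11 * 1F2(-\frac{1}{3}; \frac{1}{3}, \frac{4}{3}; -3) in reduced canonical form. Verdict: none. No listed pattern accepts 1F2(-\frac{1}{3}; \frac{1}{3}, \frac{4}{3}; -3).

Key step: t_0 = -11 here, and (1)_k (prefactor -11) is k! itself.
Adjacent-term ratio: r(k) = -3 * (k-\frac{1}{3}) / [(k+\frac{1}{3}) (k+\frac{4}{3}) (k+1)] - poly over poly, x = -3 from leading terms; C = -11 at k = 0.


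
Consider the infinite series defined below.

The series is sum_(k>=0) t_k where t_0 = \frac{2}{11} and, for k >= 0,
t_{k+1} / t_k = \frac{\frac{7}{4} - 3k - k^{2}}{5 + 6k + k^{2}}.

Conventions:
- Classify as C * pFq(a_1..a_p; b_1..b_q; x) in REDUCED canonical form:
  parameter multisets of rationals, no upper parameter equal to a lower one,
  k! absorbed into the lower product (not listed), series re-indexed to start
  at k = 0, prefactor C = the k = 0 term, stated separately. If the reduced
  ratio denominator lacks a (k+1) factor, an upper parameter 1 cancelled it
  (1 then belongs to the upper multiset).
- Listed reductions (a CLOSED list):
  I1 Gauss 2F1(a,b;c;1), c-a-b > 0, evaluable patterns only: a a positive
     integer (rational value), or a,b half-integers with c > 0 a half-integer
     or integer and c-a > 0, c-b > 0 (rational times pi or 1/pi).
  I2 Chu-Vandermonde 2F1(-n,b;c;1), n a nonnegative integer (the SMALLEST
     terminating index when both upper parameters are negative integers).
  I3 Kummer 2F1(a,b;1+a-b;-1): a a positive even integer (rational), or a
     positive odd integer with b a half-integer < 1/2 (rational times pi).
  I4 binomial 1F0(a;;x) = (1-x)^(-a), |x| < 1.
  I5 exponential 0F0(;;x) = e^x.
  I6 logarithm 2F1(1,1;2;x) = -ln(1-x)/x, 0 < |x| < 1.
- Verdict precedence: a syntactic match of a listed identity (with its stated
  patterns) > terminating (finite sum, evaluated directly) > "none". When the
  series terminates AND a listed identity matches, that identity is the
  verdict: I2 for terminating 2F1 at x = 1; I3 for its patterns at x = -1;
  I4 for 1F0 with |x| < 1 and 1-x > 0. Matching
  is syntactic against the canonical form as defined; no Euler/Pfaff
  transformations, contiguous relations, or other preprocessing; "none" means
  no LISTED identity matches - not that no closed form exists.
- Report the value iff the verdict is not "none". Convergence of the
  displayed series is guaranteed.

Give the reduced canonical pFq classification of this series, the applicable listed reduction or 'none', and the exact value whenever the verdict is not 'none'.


The series (x = -1) is 2F1: upper {-\frac{1}{2}, \frac{7}{2}}, lower {5}, prefactor \frac{2}{11}. Verdict: none. No listed pattern accepts 2F1(-\frac{1}{2}, \frac{7}{2}; 5; -1).

First insight: x = -1 and the expanded ratio factors over Q; prefactor 2/11, roots give parameters.
Ratio: r(k) = -1 * (k-\frac{1}{2}) (k+\frac{7}{2}) / [(k+5) (k+1)] - rational in k. x = -1; t_0 = \frac{2}{11}; negate the roots.


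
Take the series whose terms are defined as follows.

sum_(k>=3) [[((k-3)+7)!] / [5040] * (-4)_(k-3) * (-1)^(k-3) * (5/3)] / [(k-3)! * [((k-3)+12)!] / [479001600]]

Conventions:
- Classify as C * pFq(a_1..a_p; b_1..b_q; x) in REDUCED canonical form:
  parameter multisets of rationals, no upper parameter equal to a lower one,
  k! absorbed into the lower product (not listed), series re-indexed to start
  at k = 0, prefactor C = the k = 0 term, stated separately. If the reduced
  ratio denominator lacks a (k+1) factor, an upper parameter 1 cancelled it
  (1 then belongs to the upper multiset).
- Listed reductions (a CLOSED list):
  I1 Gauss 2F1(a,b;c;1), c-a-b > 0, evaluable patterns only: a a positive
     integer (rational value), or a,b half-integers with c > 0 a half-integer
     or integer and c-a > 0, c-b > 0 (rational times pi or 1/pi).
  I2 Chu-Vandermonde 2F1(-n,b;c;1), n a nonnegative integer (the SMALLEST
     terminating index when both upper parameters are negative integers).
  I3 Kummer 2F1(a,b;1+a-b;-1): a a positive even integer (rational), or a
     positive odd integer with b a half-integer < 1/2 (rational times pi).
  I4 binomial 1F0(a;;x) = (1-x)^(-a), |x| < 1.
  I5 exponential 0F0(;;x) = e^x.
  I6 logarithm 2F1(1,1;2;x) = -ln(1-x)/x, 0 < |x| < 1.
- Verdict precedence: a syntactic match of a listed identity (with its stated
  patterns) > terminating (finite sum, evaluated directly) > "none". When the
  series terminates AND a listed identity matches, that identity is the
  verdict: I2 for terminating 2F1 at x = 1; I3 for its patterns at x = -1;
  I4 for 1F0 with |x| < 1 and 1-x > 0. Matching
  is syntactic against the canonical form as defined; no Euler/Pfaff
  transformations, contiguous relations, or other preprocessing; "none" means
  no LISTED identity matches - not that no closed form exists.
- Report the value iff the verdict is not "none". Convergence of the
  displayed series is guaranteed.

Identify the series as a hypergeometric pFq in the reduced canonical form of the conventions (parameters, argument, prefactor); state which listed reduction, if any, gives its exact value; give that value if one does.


Classification (C = 5/3): 2F1 with upper {-4, 8}, lower {13}, argument x = -1. Verdict: the Kummer evaluation I3 matches (x = -1; c = 13 equals 1+a-b for upper {-4, 8}: listed pattern). Value: 165/14.

Structural cue: from the first term 5/3: the factorial ratio (C = 5/3, x = -1) (k+a-1)!/(a-1)! is a rising factorial (a)_k.
Adjacent-term ratio: r(k) = (-1) * (k-4) (k+8) / [(k+13) (k+1)] - poly over poly, x = (-1) from leading terms; C = 5/3 at k = 0.


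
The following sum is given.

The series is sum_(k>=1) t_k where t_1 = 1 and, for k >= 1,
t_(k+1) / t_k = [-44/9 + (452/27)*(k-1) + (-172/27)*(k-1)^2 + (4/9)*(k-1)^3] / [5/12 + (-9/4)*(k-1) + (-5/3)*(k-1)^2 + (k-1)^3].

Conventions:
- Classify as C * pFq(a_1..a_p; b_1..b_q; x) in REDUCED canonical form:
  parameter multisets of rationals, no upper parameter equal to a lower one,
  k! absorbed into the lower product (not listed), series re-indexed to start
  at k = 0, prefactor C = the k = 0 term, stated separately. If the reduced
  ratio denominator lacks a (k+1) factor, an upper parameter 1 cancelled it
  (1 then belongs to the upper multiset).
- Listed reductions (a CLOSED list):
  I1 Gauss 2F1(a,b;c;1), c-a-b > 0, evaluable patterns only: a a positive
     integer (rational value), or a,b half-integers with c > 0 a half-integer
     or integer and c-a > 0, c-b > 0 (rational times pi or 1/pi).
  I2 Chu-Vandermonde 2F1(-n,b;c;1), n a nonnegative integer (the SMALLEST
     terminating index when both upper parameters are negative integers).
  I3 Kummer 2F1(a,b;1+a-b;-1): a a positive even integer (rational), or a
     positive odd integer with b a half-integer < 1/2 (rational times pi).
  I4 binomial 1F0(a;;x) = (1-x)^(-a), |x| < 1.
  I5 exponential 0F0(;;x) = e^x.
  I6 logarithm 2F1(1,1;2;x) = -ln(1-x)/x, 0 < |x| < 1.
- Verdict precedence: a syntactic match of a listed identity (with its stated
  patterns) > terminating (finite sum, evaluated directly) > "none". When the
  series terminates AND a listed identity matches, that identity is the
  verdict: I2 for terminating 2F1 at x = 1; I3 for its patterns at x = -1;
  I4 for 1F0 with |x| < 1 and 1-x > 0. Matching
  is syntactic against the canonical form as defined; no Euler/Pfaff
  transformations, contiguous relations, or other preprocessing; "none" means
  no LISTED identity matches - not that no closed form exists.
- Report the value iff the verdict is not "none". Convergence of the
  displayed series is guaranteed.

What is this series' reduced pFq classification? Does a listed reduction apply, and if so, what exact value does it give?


Canonical form: C = 1 times 3F2 with upper {-11, -3, -1/3}, lower {-5/2, -1/6}, x = 4/9. Verdict: terminating - upper parameter -3 makes this a finite sum (last index 3), evaluated exactly. Its exact value is -61169/1215.

The tell: from the first term 1: the expanded ratio factors over Q; C = 1, x = 4/9, roots give parameters.
Consecutive-term ratio: r(k) = (4/9) * (k-11) (k-3) (k-1/3) / [(k-5/2) (k-1/6) (k+1)] - rational; roots negated = parameters, x = (4/9), C = 1.


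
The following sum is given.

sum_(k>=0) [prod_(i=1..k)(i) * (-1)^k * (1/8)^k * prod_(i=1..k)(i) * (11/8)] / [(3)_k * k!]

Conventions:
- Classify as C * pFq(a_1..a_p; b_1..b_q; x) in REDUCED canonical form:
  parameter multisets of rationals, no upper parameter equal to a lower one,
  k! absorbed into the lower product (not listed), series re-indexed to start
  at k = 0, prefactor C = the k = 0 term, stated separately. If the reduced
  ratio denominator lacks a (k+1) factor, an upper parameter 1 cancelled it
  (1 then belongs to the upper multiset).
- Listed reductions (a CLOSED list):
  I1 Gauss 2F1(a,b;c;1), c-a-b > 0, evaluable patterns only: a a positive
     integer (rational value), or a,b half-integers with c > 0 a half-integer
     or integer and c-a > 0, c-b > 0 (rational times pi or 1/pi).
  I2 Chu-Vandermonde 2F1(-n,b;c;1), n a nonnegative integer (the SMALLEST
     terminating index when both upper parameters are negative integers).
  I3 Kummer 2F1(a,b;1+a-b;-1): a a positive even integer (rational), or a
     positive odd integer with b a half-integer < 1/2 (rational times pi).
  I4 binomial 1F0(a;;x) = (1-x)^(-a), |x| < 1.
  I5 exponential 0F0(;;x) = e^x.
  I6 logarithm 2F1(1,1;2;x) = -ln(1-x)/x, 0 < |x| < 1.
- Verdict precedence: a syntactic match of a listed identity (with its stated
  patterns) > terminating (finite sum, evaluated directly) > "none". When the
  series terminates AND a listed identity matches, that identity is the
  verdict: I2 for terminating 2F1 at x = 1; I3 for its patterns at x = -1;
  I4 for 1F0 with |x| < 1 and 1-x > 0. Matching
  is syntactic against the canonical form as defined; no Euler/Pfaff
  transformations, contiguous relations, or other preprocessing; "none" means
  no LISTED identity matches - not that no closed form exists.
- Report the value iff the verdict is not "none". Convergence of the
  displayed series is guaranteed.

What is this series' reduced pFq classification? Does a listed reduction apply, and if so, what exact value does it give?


With C = 11/8: the canonical form is 2F1(1, 1; 3; -1/8). Verdict: none here - no I1-I6 shape fits x = -1/8 with lower {3}.

Structural cue: with t_0 = 11/8, the running product (C = 11/8, x = -1/8) telescopes to a rising factorial.
Ratio: r(k) = (-1/8) * (k+1) (k+1) / [(k+3) (k+1)] - rational; roots negated = parameters, x = (-1/8), C = 11/8.


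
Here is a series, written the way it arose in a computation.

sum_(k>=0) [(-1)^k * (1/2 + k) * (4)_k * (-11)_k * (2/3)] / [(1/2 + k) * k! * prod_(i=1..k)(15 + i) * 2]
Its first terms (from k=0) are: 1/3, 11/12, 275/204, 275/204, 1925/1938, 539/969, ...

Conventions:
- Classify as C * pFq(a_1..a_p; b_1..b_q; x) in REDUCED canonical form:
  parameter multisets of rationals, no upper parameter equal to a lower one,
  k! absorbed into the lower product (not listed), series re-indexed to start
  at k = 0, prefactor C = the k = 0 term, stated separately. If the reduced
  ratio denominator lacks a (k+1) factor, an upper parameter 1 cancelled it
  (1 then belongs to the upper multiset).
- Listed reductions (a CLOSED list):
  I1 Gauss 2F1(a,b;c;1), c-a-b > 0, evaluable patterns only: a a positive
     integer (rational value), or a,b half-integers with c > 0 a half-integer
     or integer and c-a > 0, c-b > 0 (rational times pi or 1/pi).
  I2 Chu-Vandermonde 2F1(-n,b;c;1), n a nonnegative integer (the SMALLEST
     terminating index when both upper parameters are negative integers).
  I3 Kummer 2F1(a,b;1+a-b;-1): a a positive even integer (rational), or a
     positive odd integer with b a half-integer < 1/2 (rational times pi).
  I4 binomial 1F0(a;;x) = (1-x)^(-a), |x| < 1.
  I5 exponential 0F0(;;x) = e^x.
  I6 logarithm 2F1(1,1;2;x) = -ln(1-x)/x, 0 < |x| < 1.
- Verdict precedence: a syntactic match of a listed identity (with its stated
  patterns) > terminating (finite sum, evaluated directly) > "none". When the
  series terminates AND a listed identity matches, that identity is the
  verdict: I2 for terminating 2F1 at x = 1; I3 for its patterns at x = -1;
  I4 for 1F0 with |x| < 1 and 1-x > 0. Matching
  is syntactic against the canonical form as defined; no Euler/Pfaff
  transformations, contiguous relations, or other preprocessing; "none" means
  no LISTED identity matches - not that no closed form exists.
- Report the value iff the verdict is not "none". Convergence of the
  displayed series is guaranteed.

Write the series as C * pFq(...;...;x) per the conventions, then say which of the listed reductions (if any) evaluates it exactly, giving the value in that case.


First insight: with t_0 = 1/3, the factor k + 1/2 cancels (top and bottom), leaving C = 1/3.
Consecutive-term ratio: r(k) = (-1) * (k-11) (k+4) / [(k+16) (k+1)] - rational in k. x = (-1); t_0 = 1/3; negate the roots.

With C = 1/3: the canonical form is 2F1(-11, 4; 16; -1). Verdict: the Kummer evaluation I3 fires (x = -1; c = 16 equals 1+a-b for upper {-11, 4}: listed pattern). Hence: 35/6.
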